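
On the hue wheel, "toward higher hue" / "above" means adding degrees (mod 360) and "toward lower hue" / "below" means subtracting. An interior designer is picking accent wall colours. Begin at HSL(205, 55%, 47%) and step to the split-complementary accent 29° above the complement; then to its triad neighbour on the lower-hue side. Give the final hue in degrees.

205 + 209 = 414 → 414 − 360 = 54°   (split-comp 29° ↑)
54 − 120 = -66 → -66 + 360 = 294°   (triadic ↓)

294°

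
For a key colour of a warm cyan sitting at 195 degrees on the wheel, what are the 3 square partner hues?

285°, 15°, 105°

A square tetradic scheme places four hues every 90°.
195 + 90 = 285°
195 + 180 = 375 → 375 − 360 = 15°
195 + 270 = 465 → 465 − 360 = 105°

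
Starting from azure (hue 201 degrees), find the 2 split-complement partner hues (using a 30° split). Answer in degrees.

351° and 51°

Split-complementary hues sit 30° either side of the complement.
Complement of 201 degrees: 201 + 180 = 381 → 381 − 360 = 21°
21 − 30 = -9 → -9 + 360 = 351°
21 + 30 = 51°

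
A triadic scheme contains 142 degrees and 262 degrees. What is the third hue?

A triad spaces three hues 120° apart.
The full set is {22°, 142°, 262°}.

22°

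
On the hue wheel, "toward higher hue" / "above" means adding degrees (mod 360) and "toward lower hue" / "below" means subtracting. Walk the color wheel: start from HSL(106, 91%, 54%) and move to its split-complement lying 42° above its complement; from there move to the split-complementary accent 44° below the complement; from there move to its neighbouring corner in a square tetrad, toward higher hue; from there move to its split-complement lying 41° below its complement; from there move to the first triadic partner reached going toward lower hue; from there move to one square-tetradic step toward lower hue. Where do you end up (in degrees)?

123°

106 + 222 = 328°   (split-comp 42° ↑)
328 + 136 = 464 → 464 − 360 = 104°   (split-comp 44° ↓)
104 + 90 = 194°   (square ↑)
194 + 139 = 333°   (split-comp 41° ↓)
333 − 120 = 213°   (triadic ↓)
213 − 90 = 123°   (square ↓)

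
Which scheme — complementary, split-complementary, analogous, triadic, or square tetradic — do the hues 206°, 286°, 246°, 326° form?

Sort the hues: 206°, 246°, 286°, 326°.
Successive gaps around the wheel: 40°, 40°, 40°, 240°.
A run of hues at equal small steps (40°) with one large closing gap is an analogous group.

analogous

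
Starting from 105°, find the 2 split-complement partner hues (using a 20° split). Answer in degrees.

265° and 305°

Split-complementary hues sit 20° either side of the complement.
Complement of 105°: 105 + 180 = 285°
285 − 20 = 265°
285 + 20 = 305°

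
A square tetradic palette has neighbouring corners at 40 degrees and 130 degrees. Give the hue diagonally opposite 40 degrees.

A square tetradic scheme places four hues 90° apart; opposite corners are 180° apart.
40 + 180 = 220°

220°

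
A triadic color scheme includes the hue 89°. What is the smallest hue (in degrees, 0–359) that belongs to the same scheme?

A triad places three hues 120° apart.
The full set through 89° is {89°, 209°, 329°}.

89°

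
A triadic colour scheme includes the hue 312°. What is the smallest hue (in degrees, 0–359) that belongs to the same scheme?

72°

A triad places three hues 120° apart.
The full set through 312° is {72°, 192°, 312°}.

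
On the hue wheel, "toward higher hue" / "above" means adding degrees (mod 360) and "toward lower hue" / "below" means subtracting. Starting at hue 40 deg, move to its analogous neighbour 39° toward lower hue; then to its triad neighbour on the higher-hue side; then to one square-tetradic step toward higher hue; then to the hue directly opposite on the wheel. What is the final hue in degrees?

31°

40 − 39 = 1°   (analog 39° ↓)
1 + 120 = 121°   (triadic ↑)
121 + 90 = 211°   (square ↑)
211 + 180 = 391 → 391 − 360 = 31°   (complement)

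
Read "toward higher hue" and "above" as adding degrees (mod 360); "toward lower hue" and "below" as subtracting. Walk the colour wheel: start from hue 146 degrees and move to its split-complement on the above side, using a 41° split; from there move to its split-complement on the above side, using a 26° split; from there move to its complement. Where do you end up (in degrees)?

33°

146 + 221 = 367 → 367 − 360 = 7°   (split-comp 41° ↑)
7 + 206 = 213°   (split-comp 26° ↑)
213 + 180 = 393 → 393 − 360 = 33°   (complement)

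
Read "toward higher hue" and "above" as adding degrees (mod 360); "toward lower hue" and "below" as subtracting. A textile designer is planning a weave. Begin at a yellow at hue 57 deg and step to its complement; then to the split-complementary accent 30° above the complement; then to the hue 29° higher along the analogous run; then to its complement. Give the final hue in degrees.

57 + 180 = 237°   (complement)
237 + 210 = 447 → 447 − 360 = 87°   (split-comp 30° ↑)
87 + 29 = 116°   (analog 29° ↑)
116 + 180 = 296°   (complement)

296°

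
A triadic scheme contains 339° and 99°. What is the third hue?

219°

A triad spaces three hues 120° apart.
The full set is {99°, 219°, 339°}.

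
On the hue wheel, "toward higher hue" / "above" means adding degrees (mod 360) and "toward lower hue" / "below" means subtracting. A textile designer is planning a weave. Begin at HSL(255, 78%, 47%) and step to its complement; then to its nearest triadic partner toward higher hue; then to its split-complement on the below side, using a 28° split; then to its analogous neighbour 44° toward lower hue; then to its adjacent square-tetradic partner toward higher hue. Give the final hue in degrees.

33°

+180° (complement): 255 + 180 = 435 → 435 − 360 = 75°
+120° (triadic ↑): 75 + 120 = 195°
+152° (split-comp 28° ↓): 195 + 152 = 347°
−44° (analog 44° ↓): 347 − 44 = 303°
+90° (square ↑): 303 + 90 = 393 → 393 − 360 = 33°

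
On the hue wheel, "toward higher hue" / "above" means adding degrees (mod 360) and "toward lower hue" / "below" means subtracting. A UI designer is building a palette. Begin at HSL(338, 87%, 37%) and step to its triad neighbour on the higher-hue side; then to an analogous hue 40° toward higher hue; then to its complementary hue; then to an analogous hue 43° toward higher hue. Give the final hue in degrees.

1°

338 + 120 = 458 → 458 − 360 = 98°   (triadic ↑)
98 + 40 = 138°   (analog 40° ↑)
138 + 180 = 318°   (complement)
318 + 43 = 361 → 361 − 360 = 1°   (analog 43° ↑)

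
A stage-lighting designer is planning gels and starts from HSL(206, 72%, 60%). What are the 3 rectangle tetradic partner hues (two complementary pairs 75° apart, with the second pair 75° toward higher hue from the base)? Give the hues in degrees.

281°, 26°, 101°

206 + 75 = 281°
206 + 180 = 386 → 386 − 360 = 26°
206 + 255 = 461 → 461 − 360 = 101°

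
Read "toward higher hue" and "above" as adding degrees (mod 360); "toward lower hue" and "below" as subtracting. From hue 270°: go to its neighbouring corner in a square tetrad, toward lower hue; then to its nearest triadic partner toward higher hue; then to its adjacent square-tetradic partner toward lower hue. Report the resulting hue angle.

210°

−90° (square ↓): 270 − 90 = 180°
+120° (triadic ↑): 180 + 120 = 300°
−90° (square ↓): 300 − 90 = 210°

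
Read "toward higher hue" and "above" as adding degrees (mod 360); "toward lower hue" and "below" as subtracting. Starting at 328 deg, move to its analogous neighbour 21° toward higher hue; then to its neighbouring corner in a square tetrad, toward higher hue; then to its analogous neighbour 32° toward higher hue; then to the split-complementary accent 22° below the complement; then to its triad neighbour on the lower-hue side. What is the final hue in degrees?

149°

+21° (analog 21° ↑): 328 + 21 = 349°
+90° (square ↑): 349 + 90 = 439 → 439 − 360 = 79°
+32° (analog 32° ↑): 79 + 32 = 111°
+158° (split-comp 22° ↓): 111 + 158 = 269°
−120° (triadic ↓): 269 − 120 = 149°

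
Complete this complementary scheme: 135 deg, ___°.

315°

The complement sits 180° across the wheel.
The full set through 135° is {135°, 315°}.
Given {135°}, the missing hue is 315°.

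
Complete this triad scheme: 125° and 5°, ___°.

245°

A triad places three hues 120° apart.
The full set through 5° is {5°, 125°, 245°}.
Given {5°, 125°}, the missing hue is 245°.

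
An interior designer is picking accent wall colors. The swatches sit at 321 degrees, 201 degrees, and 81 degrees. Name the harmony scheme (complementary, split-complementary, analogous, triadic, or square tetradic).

Sort the hues: 81°, 201°, 321°.
Successive gaps around the wheel: 120°, 120°, 120°.
Three hues equally spaced 120° apart form a triad.

triadic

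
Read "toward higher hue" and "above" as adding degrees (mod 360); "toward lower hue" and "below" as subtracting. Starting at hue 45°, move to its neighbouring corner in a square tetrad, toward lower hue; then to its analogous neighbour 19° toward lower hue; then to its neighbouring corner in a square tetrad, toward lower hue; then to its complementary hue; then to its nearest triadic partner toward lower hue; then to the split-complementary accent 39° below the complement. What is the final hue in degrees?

47°

square ↓ −90°: 45 − 90 = -45 → -45 + 360 = 315°
analog 19° ↓ −19°: 315 − 19 = 296°
square ↓ −90°: 296 − 90 = 206°
complement +180°: 206 + 180 = 386 → 386 − 360 = 26°
triadic ↓ −120°: 26 − 120 = -94 → -94 + 360 = 266°
split-comp 39° ↓ +141°: 266 + 141 = 407 → 407 − 360 = 47°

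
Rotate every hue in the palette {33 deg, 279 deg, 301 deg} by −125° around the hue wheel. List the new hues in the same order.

33 − 125 = -92 → -92 + 360 = 268°
279 − 125 = 154°
301 − 125 = 176°

268°, 154°, 176°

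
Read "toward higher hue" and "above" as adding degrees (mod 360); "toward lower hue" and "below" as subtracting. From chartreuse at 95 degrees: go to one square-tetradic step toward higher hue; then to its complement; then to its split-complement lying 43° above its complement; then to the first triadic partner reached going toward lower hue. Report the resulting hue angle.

108°

+90° (square ↑): 95 + 90 = 185°
+180° (complement): 185 + 180 = 365 → 365 − 360 = 5°
+223° (split-comp 43° ↑): 5 + 223 = 228°
−120° (triadic ↓): 228 − 120 = 108°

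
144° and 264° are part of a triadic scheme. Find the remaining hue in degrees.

A triad places three hues 120° apart.
The full set through 144° is {24°, 144°, 264°}.
Given {144°, 264°}, the missing hue is 24°.

24°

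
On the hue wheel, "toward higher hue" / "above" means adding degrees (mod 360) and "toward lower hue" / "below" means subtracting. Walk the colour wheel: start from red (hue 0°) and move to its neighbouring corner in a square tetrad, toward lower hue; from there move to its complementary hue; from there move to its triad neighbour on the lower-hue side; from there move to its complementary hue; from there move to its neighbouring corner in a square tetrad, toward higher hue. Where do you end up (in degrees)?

240°

0 − 90 = -90 → -90 + 360 = 270°   (square ↓)
270 + 180 = 450 → 450 − 360 = 90°   (complement)
90 − 120 = -30 → -30 + 360 = 330°   (triadic ↓)
330 + 180 = 510 → 510 − 360 = 150°   (complement)
150 + 90 = 240°   (square ↑)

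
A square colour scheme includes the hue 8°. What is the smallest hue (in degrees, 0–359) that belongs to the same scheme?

A square tetradic scheme places four hues every 90°.
The full set through 8° is {8°, 98°, 188°, 278°}.

8°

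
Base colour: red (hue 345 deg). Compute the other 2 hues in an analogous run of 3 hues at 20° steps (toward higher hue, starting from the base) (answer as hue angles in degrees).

5° and 25°

Analogous hues sit every 20° along the wheel.
345 + 20 = 365 → 365 − 360 = 5°
345 + 40 = 385 → 385 − 360 = 25°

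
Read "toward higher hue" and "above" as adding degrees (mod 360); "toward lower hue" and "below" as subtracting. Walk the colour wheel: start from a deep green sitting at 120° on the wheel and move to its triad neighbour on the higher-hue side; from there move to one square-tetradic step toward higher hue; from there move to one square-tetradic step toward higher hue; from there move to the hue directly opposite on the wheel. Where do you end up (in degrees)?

240°

120 + 120 = 240°   (triadic ↑)
240 + 90 = 330°   (square ↑)
330 + 90 = 420 → 420 − 360 = 60°   (square ↑)
60 + 180 = 240°   (complement)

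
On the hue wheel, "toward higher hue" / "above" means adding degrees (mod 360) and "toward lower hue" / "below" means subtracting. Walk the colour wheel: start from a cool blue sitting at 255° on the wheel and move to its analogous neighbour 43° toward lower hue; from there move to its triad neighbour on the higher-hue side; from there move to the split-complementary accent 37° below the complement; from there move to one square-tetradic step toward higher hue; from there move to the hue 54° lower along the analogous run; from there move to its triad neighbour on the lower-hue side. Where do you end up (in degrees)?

analog 43° ↓ −43°: 255 − 43 = 212°
triadic ↑ +120°: 212 + 120 = 332°
split-comp 37° ↓ +143°: 332 + 143 = 475 → 475 − 360 = 115°
square ↑ +90°: 115 + 90 = 205°
analog 54° ↓ −54°: 205 − 54 = 151°
triadic ↓ −120°: 151 − 120 = 31°

31°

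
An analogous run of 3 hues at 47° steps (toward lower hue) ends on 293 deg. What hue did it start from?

27°

2 steps of 47° (toward lower hue) give a net shift of −94°.
Start = end − shift: 293 + 94 = 387 → 387 − 360 = 27°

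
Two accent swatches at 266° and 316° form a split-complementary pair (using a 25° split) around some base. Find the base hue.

111°

The accents sit 25° either side of the complement, so the complement is their short-arc midpoint on the wheel.
Short-arc midpoint of 266° and 316°: 291°.
Base is 180° from the complement: 291 − 180 = 111°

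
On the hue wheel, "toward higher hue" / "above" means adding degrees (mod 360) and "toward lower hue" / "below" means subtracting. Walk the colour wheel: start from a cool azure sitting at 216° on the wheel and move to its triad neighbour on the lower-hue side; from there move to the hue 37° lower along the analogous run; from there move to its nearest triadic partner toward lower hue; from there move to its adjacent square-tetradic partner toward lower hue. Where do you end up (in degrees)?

209°

216 − 120 = 96°   (triadic ↓)
96 − 37 = 59°   (analog 37° ↓)
59 − 120 = -61 → -61 + 360 = 299°   (triadic ↓)
299 − 90 = 209°   (square ↓)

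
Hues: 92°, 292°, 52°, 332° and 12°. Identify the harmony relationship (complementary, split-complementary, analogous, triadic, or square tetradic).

analogous

Sort the hues: 12°, 52°, 92°, 292°, 332°.
Successive gaps around the wheel: 40°, 40°, 200°, 40°, 40°.
A run of hues at equal small steps (40°) with one large closing gap is an analogous group.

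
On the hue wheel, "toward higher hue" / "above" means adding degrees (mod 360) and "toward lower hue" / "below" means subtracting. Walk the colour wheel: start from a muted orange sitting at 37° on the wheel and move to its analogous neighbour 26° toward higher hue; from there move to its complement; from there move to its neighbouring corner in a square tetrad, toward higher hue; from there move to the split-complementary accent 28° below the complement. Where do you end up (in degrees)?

125°

analog 26° ↑ +26°: 37 + 26 = 63°
complement +180°: 63 + 180 = 243°
square ↑ +90°: 243 + 90 = 333°
split-comp 28° ↓ +152°: 333 + 152 = 485 → 485 − 360 = 125°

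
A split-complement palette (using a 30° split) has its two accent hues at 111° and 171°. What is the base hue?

321°

The accents sit 30° either side of the complement, so the complement is their short-arc midpoint on the wheel.
Short-arc midpoint of 111° and 171°: 141°.
Base is 180° from the complement: 141 − 180 = -39 → -39 + 360 = 321°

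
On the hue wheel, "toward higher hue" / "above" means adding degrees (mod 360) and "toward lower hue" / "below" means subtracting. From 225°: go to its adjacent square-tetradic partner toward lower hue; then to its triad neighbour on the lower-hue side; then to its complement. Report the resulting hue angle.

225 − 90 = 135°   (square ↓)
135 − 120 = 15°   (triadic ↓)
15 + 180 = 195°   (complement)

195°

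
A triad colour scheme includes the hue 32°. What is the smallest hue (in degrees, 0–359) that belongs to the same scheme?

32°

A triad places three hues 120° apart.
The full set through 32° is {32°, 152°, 272°}.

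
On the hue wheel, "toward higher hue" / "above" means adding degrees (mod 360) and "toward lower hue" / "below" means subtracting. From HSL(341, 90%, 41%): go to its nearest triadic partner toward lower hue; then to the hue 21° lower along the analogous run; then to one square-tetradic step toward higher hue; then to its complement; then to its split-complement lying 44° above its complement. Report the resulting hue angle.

334°

−120° (triadic ↓): 341 − 120 = 221°
−21° (analog 21° ↓): 221 − 21 = 200°
+90° (square ↑): 200 + 90 = 290°
+180° (complement): 290 + 180 = 470 → 470 − 360 = 110°
+224° (split-comp 44° ↑): 110 + 224 = 334°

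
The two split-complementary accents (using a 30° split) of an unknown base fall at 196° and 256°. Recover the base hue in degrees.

The accents sit 30° either side of the complement, so the complement is their short-arc midpoint on the wheel.
Short-arc midpoint of 196° and 256°: 226°.
Base is 180° from the complement: 226 − 180 = 46°

46°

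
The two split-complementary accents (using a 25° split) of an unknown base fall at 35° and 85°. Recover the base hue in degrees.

240°

The accents sit 25° either side of the complement, so the complement is their short-arc midpoint on the wheel.
Short-arc midpoint of 35° and 85°: 60°.
Base is 180° from the complement: 60 − 180 = -120 → -120 + 360 = 240°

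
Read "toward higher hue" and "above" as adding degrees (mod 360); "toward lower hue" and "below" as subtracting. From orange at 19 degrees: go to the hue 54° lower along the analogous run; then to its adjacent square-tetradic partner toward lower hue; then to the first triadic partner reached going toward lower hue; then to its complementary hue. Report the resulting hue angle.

analog 54° ↓ −54°: 19 − 54 = -35 → -35 + 360 = 325°
square ↓ −90°: 325 − 90 = 235°
triadic ↓ −120°: 235 − 120 = 115°
complement +180°: 115 + 180 = 295°

295°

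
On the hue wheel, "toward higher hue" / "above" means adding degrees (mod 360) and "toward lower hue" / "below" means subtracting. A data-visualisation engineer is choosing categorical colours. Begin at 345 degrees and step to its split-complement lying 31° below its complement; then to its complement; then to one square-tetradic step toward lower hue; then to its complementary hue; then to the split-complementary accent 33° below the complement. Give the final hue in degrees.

+149° (split-comp 31° ↓): 345 + 149 = 494 → 494 − 360 = 134°
+180° (complement): 134 + 180 = 314°
−90° (square ↓): 314 − 90 = 224°
+180° (complement): 224 + 180 = 404 → 404 − 360 = 44°
+147° (split-comp 33° ↓): 44 + 147 = 191°

191°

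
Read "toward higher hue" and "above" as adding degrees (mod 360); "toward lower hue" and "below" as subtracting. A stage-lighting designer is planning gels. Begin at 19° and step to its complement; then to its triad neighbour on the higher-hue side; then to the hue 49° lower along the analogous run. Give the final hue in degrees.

270°

+180° (complement): 19 + 180 = 199°
+120° (triadic ↑): 199 + 120 = 319°
−49° (analog 49° ↓): 319 − 49 = 270°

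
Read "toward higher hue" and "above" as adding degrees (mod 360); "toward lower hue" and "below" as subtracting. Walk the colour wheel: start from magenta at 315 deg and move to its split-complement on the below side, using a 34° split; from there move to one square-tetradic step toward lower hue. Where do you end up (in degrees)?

11°

split-comp 34° ↓ +146°: 315 + 146 = 461 → 461 − 360 = 101°
square ↓ −90°: 101 − 90 = 11°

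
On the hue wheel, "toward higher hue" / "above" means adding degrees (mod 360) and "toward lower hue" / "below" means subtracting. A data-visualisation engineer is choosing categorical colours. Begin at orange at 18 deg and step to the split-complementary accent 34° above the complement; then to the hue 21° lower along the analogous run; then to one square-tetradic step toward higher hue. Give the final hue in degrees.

18 + 214 = 232°   (split-comp 34° ↑)
232 − 21 = 211°   (analog 21° ↓)
211 + 90 = 301°   (square ↑)

301°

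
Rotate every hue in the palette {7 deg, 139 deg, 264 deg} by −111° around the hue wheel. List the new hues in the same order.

7 − 111 = -104 → -104 + 360 = 256°
139 − 111 = 28°
264 − 111 = 153°

256°, 28°, 153°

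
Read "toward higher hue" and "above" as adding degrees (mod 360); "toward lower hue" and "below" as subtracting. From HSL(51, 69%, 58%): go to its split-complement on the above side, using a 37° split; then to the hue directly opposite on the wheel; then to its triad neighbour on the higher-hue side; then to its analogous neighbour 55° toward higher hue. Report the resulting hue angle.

split-comp 37° ↑ +217°: 51 + 217 = 268°
complement +180°: 268 + 180 = 448 → 448 − 360 = 88°
triadic ↑ +120°: 88 + 120 = 208°
analog 55° ↑ +55°: 208 + 55 = 263°

263°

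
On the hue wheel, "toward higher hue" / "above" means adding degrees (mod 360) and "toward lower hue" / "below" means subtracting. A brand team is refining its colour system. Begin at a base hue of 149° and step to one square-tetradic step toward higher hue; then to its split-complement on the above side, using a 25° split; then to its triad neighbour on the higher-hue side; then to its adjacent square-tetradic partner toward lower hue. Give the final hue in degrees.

149 + 90 = 239°   (square ↑)
239 + 205 = 444 → 444 − 360 = 84°   (split-comp 25° ↑)
84 + 120 = 204°   (triadic ↑)
204 − 90 = 114°   (square ↓)

114°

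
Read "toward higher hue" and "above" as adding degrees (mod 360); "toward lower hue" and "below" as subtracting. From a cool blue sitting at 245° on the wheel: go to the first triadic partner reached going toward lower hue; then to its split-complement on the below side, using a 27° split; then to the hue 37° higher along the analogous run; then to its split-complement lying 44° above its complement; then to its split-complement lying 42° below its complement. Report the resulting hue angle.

317°

245 − 120 = 125°   (triadic ↓)
125 + 153 = 278°   (split-comp 27° ↓)
278 + 37 = 315°   (analog 37° ↑)
315 + 224 = 539 → 539 − 360 = 179°   (split-comp 44° ↑)
179 + 138 = 317°   (split-comp 42° ↓)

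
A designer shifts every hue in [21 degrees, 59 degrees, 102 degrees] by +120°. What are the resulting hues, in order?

21 + 120 = 141°
59 + 120 = 179°
102 + 120 = 222°

141°, 179°, 222°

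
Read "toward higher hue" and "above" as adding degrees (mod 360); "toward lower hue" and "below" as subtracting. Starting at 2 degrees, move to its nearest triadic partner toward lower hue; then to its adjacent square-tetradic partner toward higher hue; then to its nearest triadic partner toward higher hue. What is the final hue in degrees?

triadic ↓ −120°: 2 − 120 = -118 → -118 + 360 = 242°
square ↑ +90°: 242 + 90 = 332°
triadic ↑ +120°: 332 + 120 = 452 → 452 − 360 = 92°

92°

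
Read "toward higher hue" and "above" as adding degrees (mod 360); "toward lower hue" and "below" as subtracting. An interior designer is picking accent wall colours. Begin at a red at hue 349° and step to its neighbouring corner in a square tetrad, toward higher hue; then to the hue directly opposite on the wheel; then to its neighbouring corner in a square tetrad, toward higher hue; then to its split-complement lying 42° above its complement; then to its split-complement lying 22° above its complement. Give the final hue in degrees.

square ↑ +90°: 349 + 90 = 439 → 439 − 360 = 79°
complement +180°: 79 + 180 = 259°
square ↑ +90°: 259 + 90 = 349°
split-comp 42° ↑ +222°: 349 + 222 = 571 → 571 − 360 = 211°
split-comp 22° ↑ +202°: 211 + 202 = 413 → 413 − 360 = 53°

53°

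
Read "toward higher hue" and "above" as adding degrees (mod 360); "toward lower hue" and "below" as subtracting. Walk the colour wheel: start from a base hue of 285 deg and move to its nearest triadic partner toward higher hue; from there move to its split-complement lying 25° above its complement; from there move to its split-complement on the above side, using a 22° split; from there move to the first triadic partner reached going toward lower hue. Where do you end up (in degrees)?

triadic ↑ +120°: 285 + 120 = 405 → 405 − 360 = 45°
split-comp 25° ↑ +205°: 45 + 205 = 250°
split-comp 22° ↑ +202°: 250 + 202 = 452 → 452 − 360 = 92°
triadic ↓ −120°: 92 − 120 = -28 → -28 + 360 = 332°

332°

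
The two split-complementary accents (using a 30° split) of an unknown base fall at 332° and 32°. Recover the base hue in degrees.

The accents sit 30° either side of the complement, so the complement is their short-arc midpoint on the wheel.
Short-arc midpoint of 332° and 32°: 2°.
Base is 180° from the complement: 2 − 180 = -178 → -178 + 360 = 182°

182°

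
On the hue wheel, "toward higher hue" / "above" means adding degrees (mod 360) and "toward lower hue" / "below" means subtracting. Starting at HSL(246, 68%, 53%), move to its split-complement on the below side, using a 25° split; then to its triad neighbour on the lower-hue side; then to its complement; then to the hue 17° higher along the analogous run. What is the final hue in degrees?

split-comp 25° ↓ +155°: 246 + 155 = 401 → 401 − 360 = 41°
triadic ↓ −120°: 41 − 120 = -79 → -79 + 360 = 281°
complement +180°: 281 + 180 = 461 → 461 − 360 = 101°
analog 17° ↑ +17°: 101 + 17 = 118°

118°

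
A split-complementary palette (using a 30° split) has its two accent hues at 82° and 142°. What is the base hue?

The accents sit 30° either side of the complement, so the complement is their short-arc midpoint on the wheel.
Short-arc midpoint of 82° and 142°: 112°.
Base is 180° from the complement: 112 − 180 = -68 → -68 + 360 = 292°

292°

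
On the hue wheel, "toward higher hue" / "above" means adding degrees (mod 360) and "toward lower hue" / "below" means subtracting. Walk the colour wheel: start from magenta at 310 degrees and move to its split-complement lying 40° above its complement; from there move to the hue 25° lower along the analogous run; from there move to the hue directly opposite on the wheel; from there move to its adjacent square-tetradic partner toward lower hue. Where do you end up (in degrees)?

+220° (split-comp 40° ↑): 310 + 220 = 530 → 530 − 360 = 170°
−25° (analog 25° ↓): 170 − 25 = 145°
+180° (complement): 145 + 180 = 325°
−90° (square ↓): 325 − 90 = 235°

235°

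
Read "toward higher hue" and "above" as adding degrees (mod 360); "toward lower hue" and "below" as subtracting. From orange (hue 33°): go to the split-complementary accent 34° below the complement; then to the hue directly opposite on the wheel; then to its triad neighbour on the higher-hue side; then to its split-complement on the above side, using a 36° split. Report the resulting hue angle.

33 + 146 = 179°   (split-comp 34° ↓)
179 + 180 = 359°   (complement)
359 + 120 = 479 → 479 − 360 = 119°   (triadic ↑)
119 + 216 = 335°   (split-comp 36° ↑)

335°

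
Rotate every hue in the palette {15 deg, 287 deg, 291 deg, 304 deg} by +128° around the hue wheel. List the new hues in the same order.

143°, 55°, 59°, 72°

15 + 128 = 143°
287 + 128 = 415 → 415 − 360 = 55°
291 + 128 = 419 → 419 − 360 = 59°
304 + 128 = 432 → 432 − 360 = 72°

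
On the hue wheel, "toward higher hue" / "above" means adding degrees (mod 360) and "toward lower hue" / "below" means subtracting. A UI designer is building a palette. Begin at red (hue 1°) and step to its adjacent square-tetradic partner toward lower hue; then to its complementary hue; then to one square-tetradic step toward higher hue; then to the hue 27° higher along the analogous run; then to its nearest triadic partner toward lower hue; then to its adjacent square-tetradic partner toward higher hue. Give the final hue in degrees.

178°

1 − 90 = -89 → -89 + 360 = 271°   (square ↓)
271 + 180 = 451 → 451 − 360 = 91°   (complement)
91 + 90 = 181°   (square ↑)
181 + 27 = 208°   (analog 27° ↑)
208 − 120 = 88°   (triadic ↓)
88 + 90 = 178°   (square ↑)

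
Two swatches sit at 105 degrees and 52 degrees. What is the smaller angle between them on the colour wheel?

53°

|105 − 52| = 53.
53 ≤ 180, so the shorter arc is 53°.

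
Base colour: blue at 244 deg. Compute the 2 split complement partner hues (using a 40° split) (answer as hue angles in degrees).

Split-complementary hues sit 40° either side of the complement.
Complement of 244 deg: 244 + 180 = 424 → 424 − 360 = 64°
64 − 40 = 24°
64 + 40 = 104°

24° and 104°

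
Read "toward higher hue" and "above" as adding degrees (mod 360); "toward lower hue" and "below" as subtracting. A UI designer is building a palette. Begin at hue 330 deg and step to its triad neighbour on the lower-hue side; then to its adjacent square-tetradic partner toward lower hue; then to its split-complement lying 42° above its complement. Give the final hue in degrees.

−120° (triadic ↓): 330 − 120 = 210°
−90° (square ↓): 210 − 90 = 120°
+222° (split-comp 42° ↑): 120 + 222 = 342°

342°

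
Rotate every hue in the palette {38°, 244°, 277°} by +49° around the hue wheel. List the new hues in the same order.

38 + 49 = 87°
244 + 49 = 293°
277 + 49 = 326°

87°, 293°, 326°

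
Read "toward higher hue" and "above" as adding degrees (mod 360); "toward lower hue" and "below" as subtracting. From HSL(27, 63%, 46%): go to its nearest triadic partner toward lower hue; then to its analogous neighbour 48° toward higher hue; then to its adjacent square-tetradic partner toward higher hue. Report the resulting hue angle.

27 − 120 = -93 → -93 + 360 = 267°   (triadic ↓)
267 + 48 = 315°   (analog 48° ↑)
315 + 90 = 405 → 405 − 360 = 45°   (square ↑)

45°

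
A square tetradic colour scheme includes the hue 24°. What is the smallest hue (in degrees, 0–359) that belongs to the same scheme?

A square tetradic scheme places four hues every 90°.
The full set through 24° is {24°, 114°, 204°, 294°}.

24°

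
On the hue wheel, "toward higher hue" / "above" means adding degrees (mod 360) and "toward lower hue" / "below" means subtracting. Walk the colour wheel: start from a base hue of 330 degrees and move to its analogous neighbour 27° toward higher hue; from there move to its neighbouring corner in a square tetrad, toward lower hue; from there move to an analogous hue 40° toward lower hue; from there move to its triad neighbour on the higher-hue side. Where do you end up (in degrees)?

347°

+27° (analog 27° ↑): 330 + 27 = 357°
−90° (square ↓): 357 − 90 = 267°
−40° (analog 40° ↓): 267 − 40 = 227°
+120° (triadic ↑): 227 + 120 = 347°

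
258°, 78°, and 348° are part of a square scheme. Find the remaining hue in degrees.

168°

A square tetradic scheme places four hues every 90°.
The full set through 78° is {78°, 168°, 258°, 348°}.
Given {78°, 258°, 348°}, the missing hue is 168°.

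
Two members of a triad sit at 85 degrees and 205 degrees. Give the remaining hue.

A triad spaces three hues 120° apart.
The full set is {85°, 205°, 325°}.

325°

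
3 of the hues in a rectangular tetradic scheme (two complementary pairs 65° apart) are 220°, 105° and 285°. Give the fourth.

40°

A rectangular tetradic uses two complementary pairs 65° apart: offsets 0°, 65°, 180°, 245°.
Among {105°, 220°, 285°}, 285° and 105° are a 180° pair.
The remaining hue 220° needs its own complement: 220 + 180 = 400 → 400 − 360 = 40°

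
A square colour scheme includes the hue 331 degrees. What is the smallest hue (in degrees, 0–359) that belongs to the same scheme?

61°

A square tetradic scheme places four hues every 90°.
The full set through 331° is {61°, 151°, 241°, 331°}.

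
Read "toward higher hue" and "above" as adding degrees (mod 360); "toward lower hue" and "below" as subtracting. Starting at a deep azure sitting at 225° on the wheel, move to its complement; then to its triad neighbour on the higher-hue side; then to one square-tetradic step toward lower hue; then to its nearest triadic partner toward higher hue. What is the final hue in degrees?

195°

225 + 180 = 405 → 405 − 360 = 45°   (complement)
45 + 120 = 165°   (triadic ↑)
165 − 90 = 75°   (square ↓)
75 + 120 = 195°   (triadic ↑)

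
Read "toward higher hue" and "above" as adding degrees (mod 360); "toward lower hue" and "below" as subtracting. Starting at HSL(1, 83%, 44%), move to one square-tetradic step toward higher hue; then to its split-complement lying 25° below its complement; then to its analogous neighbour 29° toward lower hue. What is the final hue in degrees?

+90° (square ↑): 1 + 90 = 91°
+155° (split-comp 25° ↓): 91 + 155 = 246°
−29° (analog 29° ↓): 246 − 29 = 217°

217°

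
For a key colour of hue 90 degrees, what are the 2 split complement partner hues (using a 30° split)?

240° and 300°

Split-complementary hues sit 30° either side of the complement.
Complement of 90 degrees: 90 + 180 = 270°
270 − 30 = 240°
270 + 30 = 300°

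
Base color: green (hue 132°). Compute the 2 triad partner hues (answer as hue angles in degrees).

A triad places three hues 120° apart.
132 + 120 = 252°
132 + 240 = 372 → 372 − 360 = 12°

252° and 12°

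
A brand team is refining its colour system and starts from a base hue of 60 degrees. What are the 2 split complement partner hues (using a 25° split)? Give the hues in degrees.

215° and 265°

Split-complementary hues sit 25° either side of the complement.
Complement of 60 degrees: 60 + 180 = 240°
240 − 25 = 215°
240 + 25 = 265°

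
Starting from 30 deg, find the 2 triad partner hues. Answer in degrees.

150° and 270°

A triad places three hues 120° apart.
30 + 120 = 150°
30 + 240 = 270°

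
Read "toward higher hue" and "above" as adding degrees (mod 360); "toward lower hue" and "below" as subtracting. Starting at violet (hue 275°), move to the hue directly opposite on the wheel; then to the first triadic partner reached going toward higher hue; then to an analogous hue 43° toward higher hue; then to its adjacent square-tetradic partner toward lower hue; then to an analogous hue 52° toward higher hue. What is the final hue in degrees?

220°

complement +180°: 275 + 180 = 455 → 455 − 360 = 95°
triadic ↑ +120°: 95 + 120 = 215°
analog 43° ↑ +43°: 215 + 43 = 258°
square ↓ −90°: 258 − 90 = 168°
analog 52° ↑ +52°: 168 + 52 = 220°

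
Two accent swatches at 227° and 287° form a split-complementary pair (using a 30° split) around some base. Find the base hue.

The accents sit 30° either side of the complement, so the complement is their short-arc midpoint on the wheel.
Short-arc midpoint of 227° and 287°: 257°.
Base is 180° from the complement: 257 − 180 = 77°

77°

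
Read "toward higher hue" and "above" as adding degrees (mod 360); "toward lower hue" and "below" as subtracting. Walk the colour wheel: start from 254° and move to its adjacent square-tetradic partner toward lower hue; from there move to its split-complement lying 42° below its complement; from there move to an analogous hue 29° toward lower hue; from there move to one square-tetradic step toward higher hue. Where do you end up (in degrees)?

square ↓ −90°: 254 − 90 = 164°
split-comp 42° ↓ +138°: 164 + 138 = 302°
analog 29° ↓ −29°: 302 − 29 = 273°
square ↑ +90°: 273 + 90 = 363 → 363 − 360 = 3°

3°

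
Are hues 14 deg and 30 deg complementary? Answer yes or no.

Angular distance: |14 − 30| = 16 = 16°.
Complementary requires 180°.

no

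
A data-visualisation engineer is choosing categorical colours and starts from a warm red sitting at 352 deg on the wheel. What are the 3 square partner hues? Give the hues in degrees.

A square tetradic scheme places four hues every 90°.
352 + 90 = 442 → 442 − 360 = 82°
352 + 180 = 532 → 532 − 360 = 172°
352 + 270 = 622 → 622 − 360 = 262°

82°, 172°, 262°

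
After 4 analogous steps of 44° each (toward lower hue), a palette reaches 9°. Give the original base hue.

185°

4 steps of 44° (toward lower hue) give a net shift of −176°.
Start = end − shift: 9 + 176 = 185°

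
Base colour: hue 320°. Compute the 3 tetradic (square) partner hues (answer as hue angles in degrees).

50°, 140°, and 230°

A square tetradic scheme places four hues every 90°.
320 + 90 = 410 → 410 − 360 = 50°
320 + 180 = 500 → 500 − 360 = 140°
320 + 270 = 590 → 590 − 360 = 230°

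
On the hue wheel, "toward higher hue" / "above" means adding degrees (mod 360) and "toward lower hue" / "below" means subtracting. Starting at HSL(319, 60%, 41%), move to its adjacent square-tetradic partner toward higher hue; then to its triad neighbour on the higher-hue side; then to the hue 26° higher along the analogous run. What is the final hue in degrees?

319 + 90 = 409 → 409 − 360 = 49°   (square ↑)
49 + 120 = 169°   (triadic ↑)
169 + 26 = 195°   (analog 26° ↑)

195°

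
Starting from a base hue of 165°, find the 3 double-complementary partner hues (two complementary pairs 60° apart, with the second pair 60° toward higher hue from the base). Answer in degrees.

A rectangular tetradic uses two complementary pairs 60° apart: offsets 0°, 60°, 180°, 240°.
165 + 60 = 225°
165 + 180 = 345°
165 + 240 = 405 → 405 − 360 = 45°

225°, 345°, and 45°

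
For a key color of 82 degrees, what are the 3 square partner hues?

172°, 262°, and 352°

A square tetradic scheme places four hues every 90°.
82 + 90 = 172°
82 + 180 = 262°
82 + 270 = 352°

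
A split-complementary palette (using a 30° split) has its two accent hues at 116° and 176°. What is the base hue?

The accents sit 30° either side of the complement, so the complement is their short-arc midpoint on the wheel.
Short-arc midpoint of 116° and 176°: 146°.
Base is 180° from the complement: 146 − 180 = -34 → -34 + 360 = 326°

326°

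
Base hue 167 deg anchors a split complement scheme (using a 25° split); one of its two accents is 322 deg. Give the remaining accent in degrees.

Split-complementary hues sit 25° either side of the complement.
Complement of the base 167°: 167 + 180 = 347°
The given accent 322° is 25° one side of 347°; the other accent sits 25° the other side: 347 + 25 = 372 → 372 − 360 = 12°

12°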